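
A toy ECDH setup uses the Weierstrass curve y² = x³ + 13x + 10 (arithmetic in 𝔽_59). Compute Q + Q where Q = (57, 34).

(19, 6)

tangent at (57, 34): λ = (3·57² + 13)/(2·34) ≡ 25/9. 9⁻¹ ≡ 46 (mod 59) since 9·46 = 414 ≡ 1, so λ ≡ 25·46 ≡ 29.
  x = λ² - 57 - 57 = 841 - 114 ≡ 19; y = λ·(57 - 19) - 34 ≡ 6. → (19, 6)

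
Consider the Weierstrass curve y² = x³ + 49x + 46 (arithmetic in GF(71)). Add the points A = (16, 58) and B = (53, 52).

(16, 58) + (53, 52). λ = (52 - 58)/(53 - 16) ≡ 65/37 mod 71. 37⁻¹ ≡ 48 (mod 71) since 37·48 = 1776 ≡ 1, so λ ≡ 67.
  x = λ² - 16 - 53 = 4489 - 69 ≡ 18; y = λ·(16 - 18) - 58 ≡ 21. → (18, 21)

(18, 21)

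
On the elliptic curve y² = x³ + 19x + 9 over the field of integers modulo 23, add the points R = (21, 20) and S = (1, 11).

(10, 16)

(21, 20) + (1, 11). λ = (11 - 20)/(1 - 21) ≡ 14/3 mod 23. 3⁻¹ ≡ 8 (mod 23), so λ ≡ 20.
  x = λ² - 21 - 1 = 400 - 22 ≡ 10; y = λ·(21 - 10) - 20 ≡ 16. → (10, 16)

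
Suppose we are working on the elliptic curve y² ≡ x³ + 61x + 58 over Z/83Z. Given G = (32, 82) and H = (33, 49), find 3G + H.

First 3G:
Repeated addition: build up to 3G.
2G: tangent at (32, 82): λ = (3·32² + 61)/(2·82) ≡ 62/81. 81⁻¹ ≡ 41 (mod 83), so λ ≡ 62·41 ≡ 52.
  x = λ² - 32 - 32 = 2704 - 64 ≡ 67; y = λ·(32 - 67) - 82 ≡ 7. → (67, 7)
3G: (67, 7) + (32, 82). λ = (82 - 7)/(32 - 67) ≡ 75/48 mod 83. 48⁻¹ ≡ 64 (mod 83), so λ ≡ 69.
  x = λ² - 67 - 32 = 4761 - 99 ≡ 14; y = λ·(67 - 14) - 7 ≡ 81. → (14, 81)
3G = (14, 81).
Finally 3G + H:
(14, 81) + (33, 49). λ = (49 - 81)/(33 - 14) ≡ 51/19 mod 83. 19⁻¹ ≡ 35 (mod 83), so λ ≡ 42.
  x = λ² - 14 - 33 = 1764 - 47 ≡ 57; y = λ·(14 - 57) - 81 ≡ 22. → (57, 22)

(57, 22)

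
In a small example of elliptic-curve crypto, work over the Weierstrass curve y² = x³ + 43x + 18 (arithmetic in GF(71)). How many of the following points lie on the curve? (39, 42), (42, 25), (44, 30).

(39, 42): 42² ≡ 60, rhs ≡ 25 → off.
(42, 25): 25² ≡ 57, rhs ≡ 13 → off.
(44, 30): 30² ≡ 48, rhs ≡ 48 → on.

1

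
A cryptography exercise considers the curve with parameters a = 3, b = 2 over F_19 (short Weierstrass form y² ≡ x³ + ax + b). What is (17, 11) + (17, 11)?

(10, 5)

tangent at (17, 11): λ = (3·17² + 3)/(2·11) ≡ 15/3. 3⁻¹ ≡ 13 (mod 19) since 3·13 = 39 ≡ 1, so λ ≡ 15·13 ≡ 5.
  x = λ² - 17 - 17 = 25 - 34 ≡ 10; y = λ·(17 - 10) - 11 ≡ 5. → (10, 5)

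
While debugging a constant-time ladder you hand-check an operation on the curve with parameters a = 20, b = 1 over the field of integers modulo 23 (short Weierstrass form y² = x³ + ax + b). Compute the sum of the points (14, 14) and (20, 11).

(14, 14) + (20, 11). λ = (11 - 14)/(20 - 14) ≡ 20/6 mod 23. 6⁻¹ ≡ 4 (mod 23) since 6·4 = 24 ≡ 1, so λ ≡ 11.
  x = λ² - 14 - 20 = 121 - 34 ≡ 18; y = λ·(14 - 18) - 14 ≡ 11. → (18, 11)

(18, 11)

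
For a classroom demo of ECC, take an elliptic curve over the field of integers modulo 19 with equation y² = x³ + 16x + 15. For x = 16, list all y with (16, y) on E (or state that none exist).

4, 15

x³ + 16x + 15 = 4367 ≡ 16 (mod 19).
Square roots of 16 mod 19: 4 and 15 (since 4² = 16 ≡ 16).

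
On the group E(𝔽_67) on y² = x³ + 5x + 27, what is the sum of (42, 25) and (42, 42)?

The two points share x = 42 and their y-coordinates satisfy 25 + 42 ≡ 0 (mod 67), so they are inverses. Their sum is O.

O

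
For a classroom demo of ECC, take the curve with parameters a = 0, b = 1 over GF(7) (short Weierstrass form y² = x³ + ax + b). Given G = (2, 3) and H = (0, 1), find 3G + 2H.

(2, 3)

First 3G:
Repeated addition: build up to 3G.
2G: tangent at (2, 3): λ = (3·2² + 0)/(2·3) ≡ 5/6. 6⁻¹ ≡ 6 (mod 7), so λ ≡ 5·6 ≡ 2.
  x = λ² - 2 - 2 = 4 - 4 ≡ 0; y = λ·(2 - 0) - 3 ≡ 1. → (0, 1)
3G: (0, 1) + (2, 3). λ = (3 - 1)/(2 - 0) ≡ 2/2 mod 7. 2⁻¹ ≡ 4 (mod 7), so λ ≡ 1.
  x = λ² - 0 - 2 = 1 - 2 ≡ 6; y = λ·(0 - 6) - 1 ≡ 0. → (6, 0)
3G = (6, 0).
Next 2H:
Repeated addition: build up to 2H.
2H: tangent at (0, 1): λ = (3·0² + 0)/(2·1) ≡ 0/2. 2⁻¹ ≡ 4 (mod 7), so λ ≡ 0·4 ≡ 0.
  x = λ² - 0 - 0 = 0 - 0 ≡ 0; y = λ·(0 - 0) - 1 ≡ 6. → (0, 6)
2H = (0, 6).
Finally 3G + 2H:
(6, 0) + (0, 6). λ = (6 - 0)/(0 - 6) ≡ 6/1 mod 7. 1⁻¹ ≡ 1 (mod 7), so λ ≡ 6.
  x = λ² - 6 - 0 = 36 - 6 ≡ 2; y = λ·(6 - 2) - 0 ≡ 3. → (2, 3)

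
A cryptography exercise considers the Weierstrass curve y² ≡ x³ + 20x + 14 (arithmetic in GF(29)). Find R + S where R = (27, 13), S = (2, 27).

(27, 13) + (2, 27). λ = (27 - 13)/(2 - 27) ≡ 14/4 mod 29. 4⁻¹ ≡ 22 (mod 29) since 4·22 = 88 ≡ 1, so λ ≡ 18.
  x = λ² - 27 - 2 = 324 - 29 ≡ 5; y = λ·(27 - 5) - 13 ≡ 6. → (5, 6)

(5, 6)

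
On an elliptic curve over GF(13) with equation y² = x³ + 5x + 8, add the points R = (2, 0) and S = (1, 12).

(2, 0) + (1, 12). λ = (12 - 0)/(1 - 2) ≡ 12/12 mod 13. 12⁻¹ ≡ 12 (mod 13) since 12·12 = 144 ≡ 1, so λ ≡ 1.
  x = λ² - 2 - 1 = 1 - 3 ≡ 11; y = λ·(2 - 11) - 0 ≡ 4. → (11, 4)

(11, 4)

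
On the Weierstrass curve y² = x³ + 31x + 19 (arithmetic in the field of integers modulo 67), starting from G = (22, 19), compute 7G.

(28, 27)

Repeated addition: build up to 7G.
2G: tangent at (22, 19): λ = (3·22² + 31)/(2·19) ≡ 9/38. 38⁻¹ ≡ 30 (mod 67), so λ ≡ 9·30 ≡ 2.
  x = λ² - 22 - 22 = 4 - 44 ≡ 27; y = λ·(22 - 27) - 19 ≡ 38. → (27, 38)
3G: (27, 38) + (22, 19). λ = (19 - 38)/(22 - 27) ≡ 48/62 mod 67. 62⁻¹ ≡ 40 (mod 67) since 62·40 = 2480 ≡ 1, so λ ≡ 44.
  x = λ² - 27 - 22 = 1936 - 49 ≡ 11; y = λ·(27 - 11) - 38 ≡ 63. → (11, 63)
4G: (11, 63) + (22, 19). λ = (19 - 63)/(22 - 11) ≡ 23/11 mod 67. 11⁻¹ ≡ 61 (mod 67), so λ ≡ 63.
  x = λ² - 11 - 22 = 3969 - 33 ≡ 50; y = λ·(11 - 50) - 63 ≡ 26. → (50, 26)
5G: (50, 26) + (22, 19). λ = (19 - 26)/(22 - 50) ≡ 60/39 mod 67. 39⁻¹ ≡ 55 (mod 67), so λ ≡ 17.
  x = λ² - 50 - 22 = 289 - 72 ≡ 16; y = λ·(50 - 16) - 26 ≡ 16. → (16, 16)
6G: (16, 16) + (22, 19). λ = (19 - 16)/(22 - 16) ≡ 3/6 mod 67. 6⁻¹ ≡ 56 (mod 67) since 6·56 = 336 ≡ 1, so λ ≡ 34.
  x = λ² - 16 - 22 = 1156 - 38 ≡ 46; y = λ·(16 - 46) - 16 ≡ 36. → (46, 36)
7G: (46, 36) + (22, 19). λ = (19 - 36)/(22 - 46) ≡ 50/43 mod 67. 43⁻¹ ≡ 53 (mod 67) since 43·53 = 2279 ≡ 1, so λ ≡ 37.
  x = λ² - 46 - 22 = 1369 - 68 ≡ 28; y = λ·(46 - 28) - 36 ≡ 27. → (28, 27)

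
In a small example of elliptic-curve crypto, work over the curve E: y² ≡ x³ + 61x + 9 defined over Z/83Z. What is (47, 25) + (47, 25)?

tangent at (47, 25): λ = (3·47² + 61)/(2·25) ≡ 48/50. 50⁻¹ ≡ 5 (mod 83), so λ ≡ 48·5 ≡ 74.
  x = λ² - 47 - 47 = 5476 - 94 ≡ 70; y = λ·(47 - 70) - 25 ≡ 16. → (70, 16)

(70, 16)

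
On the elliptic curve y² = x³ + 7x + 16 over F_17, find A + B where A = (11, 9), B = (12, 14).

(2, 2)

(11, 9) + (12, 14). λ = (14 - 9)/(12 - 11) ≡ 5/1 mod 17. 1⁻¹ ≡ 1 (mod 17) since 1·1 = 1 ≡ 1, so λ ≡ 5.
  x = λ² - 11 - 12 = 25 - 23 ≡ 2; y = λ·(11 - 2) - 9 ≡ 2. → (2, 2)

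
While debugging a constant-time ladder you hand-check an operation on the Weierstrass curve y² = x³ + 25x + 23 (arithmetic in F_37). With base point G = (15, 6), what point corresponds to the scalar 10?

Repeated addition: build up to 10G.
2G: tangent at (15, 6): λ = (3·15² + 25)/(2·6) ≡ 34/12. 12⁻¹ ≡ 34 (mod 37) since 12·34 = 408 ≡ 1, so λ ≡ 34·34 ≡ 9.
  x = λ² - 15 - 15 = 81 - 30 ≡ 14; y = λ·(15 - 14) - 6 ≡ 3. → (14, 3)
3G: (14, 3) + (15, 6). λ = (6 - 3)/(15 - 14) ≡ 3/1 mod 37. 1⁻¹ ≡ 1 (mod 37), so λ ≡ 3.
  x = λ² - 14 - 15 = 9 - 29 ≡ 17; y = λ·(14 - 17) - 3 ≡ 25. → (17, 25)
4G: (17, 25) + (15, 6). λ = (6 - 25)/(15 - 17) ≡ 18/35 mod 37. 35⁻¹ ≡ 18 (mod 37), so λ ≡ 28.
  x = λ² - 17 - 15 = 784 - 32 ≡ 12; y = λ·(17 - 12) - 25 ≡ 4. → (12, 4)
5G: (12, 4) + (15, 6). λ = (6 - 4)/(15 - 12) ≡ 2/3 mod 37. 3⁻¹ ≡ 25 (mod 37) since 3·25 = 75 ≡ 1, so λ ≡ 13.
  x = λ² - 12 - 15 = 169 - 27 ≡ 31; y = λ·(12 - 31) - 4 ≡ 8. → (31, 8)
6G: (31, 8) + (15, 6). λ = (6 - 8)/(15 - 31) ≡ 35/21 mod 37. 21⁻¹ ≡ 30 (mod 37) since 21·30 = 630 ≡ 1, so λ ≡ 14.
  x = λ² - 31 - 15 = 196 - 46 ≡ 2; y = λ·(31 - 2) - 8 ≡ 28. → (2, 28)
7G: (2, 28) + (15, 6). λ = (6 - 28)/(15 - 2) ≡ 15/13 mod 37. 13⁻¹ ≡ 20 (mod 37), so λ ≡ 4.
  x = λ² - 2 - 15 = 16 - 17 ≡ 36; y = λ·(2 - 36) - 28 ≡ 21. → (36, 21)
8G: (36, 21) + (15, 6). λ = (6 - 21)/(15 - 36) ≡ 22/16 mod 37. 16⁻¹ ≡ 7 (mod 37) since 16·7 = 112 ≡ 1, so λ ≡ 6.
  x = λ² - 36 - 15 = 36 - 51 ≡ 22; y = λ·(36 - 22) - 21 ≡ 26. → (22, 26)
9G: (22, 26) + (15, 6). λ = (6 - 26)/(15 - 22) ≡ 17/30 mod 37. 30⁻¹ ≡ 21 (mod 37) since 30·21 = 630 ≡ 1, so λ ≡ 24.
  x = λ² - 22 - 15 = 576 - 37 ≡ 21; y = λ·(22 - 21) - 26 ≡ 35. → (21, 35)
10G: (21, 35) + (15, 6). λ = (6 - 35)/(15 - 21) ≡ 8/31 mod 37. 31⁻¹ ≡ 6 (mod 37), so λ ≡ 11.
  x = λ² - 21 - 15 = 121 - 36 ≡ 11; y = λ·(21 - 11) - 35 ≡ 1. → (11, 1)

(11, 1)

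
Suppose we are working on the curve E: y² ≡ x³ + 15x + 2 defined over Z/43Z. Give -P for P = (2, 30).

(2, 13)

-(2, 30) = (2, -30 mod 43) = (2, 13).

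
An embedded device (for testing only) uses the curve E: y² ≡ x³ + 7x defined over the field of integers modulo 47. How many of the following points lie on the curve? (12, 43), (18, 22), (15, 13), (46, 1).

(12, 43): 43² ≡ 16, rhs ≡ 26 → off.
(18, 22): 22² ≡ 14, rhs ≡ 36 → off.
(15, 13): 13² ≡ 28, rhs ≡ 2 → off.
(46, 1): 1² ≡ 1, rhs ≡ 39 → off.

0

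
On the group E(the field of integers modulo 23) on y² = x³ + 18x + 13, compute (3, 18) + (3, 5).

The two points share x = 3 and their y-coordinates satisfy 18 + 5 ≡ 0 (mod 23), so they are inverses. Their sum is O.

O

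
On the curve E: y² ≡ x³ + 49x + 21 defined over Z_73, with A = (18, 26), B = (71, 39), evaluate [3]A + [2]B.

First 3A:
Repeated addition: build up to 3A.
2A: tangent at (18, 26): λ = (3·18² + 49)/(2·26) ≡ 72/52. 52⁻¹ ≡ 66 (mod 73) since 52·66 = 3432 ≡ 1, so λ ≡ 72·66 ≡ 7.
  x = λ² - 18 - 18 = 49 - 36 ≡ 13; y = λ·(18 - 13) - 26 ≡ 9. → (13, 9)
3A: (13, 9) + (18, 26). λ = (26 - 9)/(18 - 13) ≡ 17/5 mod 73. 5⁻¹ ≡ 44 (mod 73), so λ ≡ 18.
  x = λ² - 13 - 18 = 324 - 31 ≡ 1; y = λ·(13 - 1) - 9 ≡ 61. → (1, 61)
3A = (1, 61).
Next 2B:
Repeated addition: build up to 2B.
2B: tangent at (71, 39): λ = (3·71² + 49)/(2·39) ≡ 61/5. 5⁻¹ ≡ 44 (mod 73), so λ ≡ 61·44 ≡ 56.
  x = λ² - 71 - 71 = 3136 - 142 ≡ 1; y = λ·(71 - 1) - 39 ≡ 12. → (1, 12)
2B = (1, 12).
Finally 3A + 2B:
(1, 61) + (1, 12): same x and y₁ ≡ -y₂, so the sum is O.

O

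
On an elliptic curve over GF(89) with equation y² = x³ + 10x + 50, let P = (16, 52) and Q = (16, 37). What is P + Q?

The two points share x = 16 and their y-coordinates satisfy 52 + 37 ≡ 0 (mod 89), so they are inverses. Their sum is O.

O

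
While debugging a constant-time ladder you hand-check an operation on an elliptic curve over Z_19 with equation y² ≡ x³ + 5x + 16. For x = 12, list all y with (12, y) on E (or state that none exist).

none

x³ + 5x + 16 = 1804 ≡ 18 (mod 19).
18 is a non-residue mod 19; no y exists.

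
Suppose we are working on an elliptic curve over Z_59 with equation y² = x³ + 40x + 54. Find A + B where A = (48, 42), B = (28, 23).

(46, 13)

(48, 42) + (28, 23). λ = (23 - 42)/(28 - 48) ≡ 40/39 mod 59. 39⁻¹ ≡ 56 (mod 59) since 39·56 = 2184 ≡ 1, so λ ≡ 57.
  x = λ² - 48 - 28 = 3249 - 76 ≡ 46; y = λ·(48 - 46) - 42 ≡ 13. → (46, 13)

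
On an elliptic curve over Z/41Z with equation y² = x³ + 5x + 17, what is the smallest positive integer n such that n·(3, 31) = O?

2P: tangent at (3, 31): λ = (3·3² + 5)/(2·31) ≡ 32/21. 21⁻¹ ≡ 2 (mod 41), so λ ≡ 32·2 ≡ 23.
  x = λ² - 3 - 3 = 529 - 6 ≡ 31; y = λ·(3 - 31) - 31 ≡ 22. → (31, 22)
3P: (31, 22) + (3, 31). λ = (31 - 22)/(3 - 31) ≡ 9/13 mod 41. 13⁻¹ ≡ 19 (mod 41) since 13·19 = 247 ≡ 1, so λ ≡ 7.
  x = λ² - 31 - 3 = 49 - 34 ≡ 15; y = λ·(31 - 15) - 22 ≡ 8. → (15, 8)
4P: (15, 8) + (3, 31). λ = (31 - 8)/(3 - 15) ≡ 23/29 mod 41. 29⁻¹ ≡ 17 (mod 41), so λ ≡ 22.
  x = λ² - 15 - 3 = 484 - 18 ≡ 15; y = λ·(15 - 15) - 8 ≡ 33. → (15, 33)
5P: (15, 33) + (3, 31). λ = (31 - 33)/(3 - 15) ≡ 39/29 mod 41. 29⁻¹ ≡ 17 (mod 41), so λ ≡ 7.
  x = λ² - 15 - 3 = 49 - 18 ≡ 31; y = λ·(15 - 31) - 33 ≡ 19. → (31, 19)
6P: (31, 19) + (3, 31). λ = (31 - 19)/(3 - 31) ≡ 12/13 mod 41. 13⁻¹ ≡ 19 (mod 41), so λ ≡ 23.
  x = λ² - 31 - 3 = 529 - 34 ≡ 3; y = λ·(31 - 3) - 19 ≡ 10. → (3, 10)
7P: (3, 10) + (3, 31): same x and y₁ ≡ -y₂, so the sum is O.
7P = O, so the order is 7.

7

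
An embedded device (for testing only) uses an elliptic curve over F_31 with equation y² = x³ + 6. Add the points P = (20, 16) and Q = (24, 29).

(20, 16) + (24, 29). λ = (29 - 16)/(24 - 20) ≡ 13/4 mod 31. 4⁻¹ ≡ 8 (mod 31), so λ ≡ 11.
  x = λ² - 20 - 24 = 121 - 44 ≡ 15; y = λ·(20 - 15) - 16 ≡ 8. → (15, 8)

(15, 8)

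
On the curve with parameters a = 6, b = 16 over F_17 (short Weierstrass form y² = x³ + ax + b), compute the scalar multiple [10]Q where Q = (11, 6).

(11, 11)

Double-and-add on 10 = (1010)₂. Start with Q = (11, 6) for the leading 1-bit.
double: tangent at (11, 6): λ = (3·11² + 6)/(2·6) ≡ 12/12. 12⁻¹ ≡ 10 (mod 17) since 12·10 = 120 ≡ 1, so λ ≡ 12·10 ≡ 1.
  x = λ² - 11 - 11 = 1 - 22 ≡ 13; y = λ·(11 - 13) - 6 ≡ 9. → (13, 9)
double: tangent at (13, 9): λ = (3·13² + 6)/(2·9) ≡ 3/1. 1⁻¹ ≡ 1 (mod 17) since 1·1 = 1 ≡ 1, so λ ≡ 3·1 ≡ 3.
  x = λ² - 13 - 13 = 9 - 26 ≡ 0; y = λ·(13 - 0) - 9 ≡ 13. → (0, 13)
add Q: (0, 13) + (11, 6). λ = (6 - 13)/(11 - 0) ≡ 10/11 mod 17. 11⁻¹ ≡ 14 (mod 17) since 11·14 = 154 ≡ 1, so λ ≡ 4.
  x = λ² - 0 - 11 = 16 - 11 ≡ 5; y = λ·(0 - 5) - 13 ≡ 1. → (5, 1)
double: tangent at (5, 1): λ = (3·5² + 6)/(2·1) ≡ 13/2. 2⁻¹ ≡ 9 (mod 17), so λ ≡ 13·9 ≡ 15.
  x = λ² - 5 - 5 = 225 - 10 ≡ 11; y = λ·(5 - 11) - 1 ≡ 11. → (11, 11)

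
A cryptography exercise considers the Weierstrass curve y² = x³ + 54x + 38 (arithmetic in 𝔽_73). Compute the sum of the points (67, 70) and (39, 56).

(22, 62)

(67, 70) + (39, 56). λ = (56 - 70)/(39 - 67) ≡ 59/45 mod 73. 45⁻¹ ≡ 13 (mod 73) since 45·13 = 585 ≡ 1, so λ ≡ 37.
  x = λ² - 67 - 39 = 1369 - 106 ≡ 22; y = λ·(67 - 22) - 70 ≡ 62. → (22, 62)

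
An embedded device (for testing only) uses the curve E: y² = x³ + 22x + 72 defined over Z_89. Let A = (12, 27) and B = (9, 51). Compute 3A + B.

First 3A:
Repeated addition: build up to 3A.
2A: tangent at (12, 27): λ = (3·12² + 22)/(2·27) ≡ 9/54. 54⁻¹ ≡ 61 (mod 89) since 54·61 = 3294 ≡ 1, so λ ≡ 9·61 ≡ 15.
  x = λ² - 12 - 12 = 225 - 24 ≡ 23; y = λ·(12 - 23) - 27 ≡ 75. → (23, 75)
3A: (23, 75) + (12, 27). λ = (27 - 75)/(12 - 23) ≡ 41/78 mod 89. 78⁻¹ ≡ 8 (mod 89) since 78·8 = 624 ≡ 1, so λ ≡ 61.
  x = λ² - 23 - 12 = 3721 - 35 ≡ 37; y = λ·(23 - 37) - 75 ≡ 50. → (37, 50)
3A = (37, 50).
Finally 3A + B:
(37, 50) + (9, 51). λ = (51 - 50)/(9 - 37) ≡ 1/61 mod 89. 61⁻¹ ≡ 54 (mod 89) since 61·54 = 3294 ≡ 1, so λ ≡ 54.
  x = λ² - 37 - 9 = 2916 - 46 ≡ 22; y = λ·(37 - 22) - 50 ≡ 48. → (22, 48)

(22, 48)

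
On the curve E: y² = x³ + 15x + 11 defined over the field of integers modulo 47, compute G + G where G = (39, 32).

(34, 4)

tangent at (39, 32): λ = (3·39² + 15)/(2·32) ≡ 19/17. 17⁻¹ ≡ 36 (mod 47) since 17·36 = 612 ≡ 1, so λ ≡ 19·36 ≡ 26.
  x = λ² - 39 - 39 = 676 - 78 ≡ 34; y = λ·(39 - 34) - 32 ≡ 4. → (34, 4)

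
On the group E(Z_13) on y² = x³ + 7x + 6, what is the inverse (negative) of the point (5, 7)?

-(5, 7) = (5, -7 mod 13) = (5, 6).

(5, 6)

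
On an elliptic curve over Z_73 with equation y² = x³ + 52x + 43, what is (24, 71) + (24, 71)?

tangent at (24, 71): λ = (3·24² + 52)/(2·71) ≡ 28/69. 69⁻¹ ≡ 18 (mod 73) since 69·18 = 1242 ≡ 1, so λ ≡ 28·18 ≡ 66.
  x = λ² - 24 - 24 = 4356 - 48 ≡ 1; y = λ·(24 - 1) - 71 ≡ 60. → (1, 60)

(1, 60)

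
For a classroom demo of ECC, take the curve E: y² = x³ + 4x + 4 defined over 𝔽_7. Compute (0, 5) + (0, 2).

The two points share x = 0 and their y-coordinates satisfy 5 + 2 ≡ 0 (mod 7), so they are inverses. Their sum is the point at infinity.

O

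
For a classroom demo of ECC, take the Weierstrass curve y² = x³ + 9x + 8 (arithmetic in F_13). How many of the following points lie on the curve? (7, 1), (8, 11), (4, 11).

1

(7, 1): 1² ≡ 1, rhs ≡ 11 → off.
(8, 11): 11² ≡ 4, rhs ≡ 7 → off.
(4, 11): 11² ≡ 4, rhs ≡ 4 → on.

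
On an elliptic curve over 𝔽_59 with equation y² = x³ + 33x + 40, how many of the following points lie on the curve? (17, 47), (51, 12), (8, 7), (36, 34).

2

(17, 47): 47² ≡ 26, rhs ≡ 27 → off.
(51, 12): 12² ≡ 26, rhs ≡ 31 → off.
(8, 7): 7² ≡ 49, rhs ≡ 49 → on.
(36, 34): 34² ≡ 35, rhs ≡ 35 → on.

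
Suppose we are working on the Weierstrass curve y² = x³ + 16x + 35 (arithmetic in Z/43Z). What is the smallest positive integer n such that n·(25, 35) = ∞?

8

2P: tangent at (25, 35): λ = (3·25² + 16)/(2·35) ≡ 42/27. 27⁻¹ ≡ 8 (mod 43) since 27·8 = 216 ≡ 1, so λ ≡ 42·8 ≡ 35.
  x = λ² - 25 - 25 = 1225 - 50 ≡ 14; y = λ·(25 - 14) - 35 ≡ 6. → (14, 6)
3P: (14, 6) + (25, 35). λ = (35 - 6)/(25 - 14) ≡ 29/11 mod 43. 11⁻¹ ≡ 4 (mod 43), so λ ≡ 30.
  x = λ² - 14 - 25 = 900 - 39 ≡ 1; y = λ·(14 - 1) - 6 ≡ 40. → (1, 40)
4P: (1, 40) + (25, 35). λ = (35 - 40)/(25 - 1) ≡ 38/24 mod 43. 24⁻¹ ≡ 9 (mod 43) since 24·9 = 216 ≡ 1, so λ ≡ 41.
  x = λ² - 1 - 25 = 1681 - 26 ≡ 21; y = λ·(1 - 21) - 40 ≡ 0. → (21, 0)
5P: (21, 0) + (25, 35). λ = (35 - 0)/(25 - 21) ≡ 35/4 mod 43. 4⁻¹ ≡ 11 (mod 43) since 4·11 = 44 ≡ 1, so λ ≡ 41.
  x = λ² - 21 - 25 = 1681 - 46 ≡ 1; y = λ·(21 - 1) - 0 ≡ 3. → (1, 3)
6P: (1, 3) + (25, 35). λ = (35 - 3)/(25 - 1) ≡ 32/24 mod 43. 24⁻¹ ≡ 9 (mod 43), so λ ≡ 30.
  x = λ² - 1 - 25 = 900 - 26 ≡ 14; y = λ·(1 - 14) - 3 ≡ 37. → (14, 37)
7P: (14, 37) + (25, 35). λ = (35 - 37)/(25 - 14) ≡ 41/11 mod 43. 11⁻¹ ≡ 4 (mod 43), so λ ≡ 35.
  x = λ² - 14 - 25 = 1225 - 39 ≡ 25; y = λ·(14 - 25) - 37 ≡ 8. → (25, 8)
8P: (25, 8) + (25, 35): same x and y₁ ≡ -y₂, so the sum is ∞.
8P = ∞, so the order is 8.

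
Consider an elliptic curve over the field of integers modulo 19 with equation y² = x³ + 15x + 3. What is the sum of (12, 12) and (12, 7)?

O

The two points share x = 12 and their y-coordinates satisfy 12 + 7 ≡ 0 (mod 19), so they are inverses. Their sum is 𝒪.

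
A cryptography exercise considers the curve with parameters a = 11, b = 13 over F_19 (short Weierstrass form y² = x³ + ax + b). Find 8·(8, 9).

(13, 15)

Write G = (8, 9).
Double-and-add on 8 = (1000)₂. Start with G = (8, 9) for the leading 1-bit.
double: tangent at (8, 9): λ = (3·8² + 11)/(2·9) ≡ 13/18. 18⁻¹ ≡ 18 (mod 19), so λ ≡ 13·18 ≡ 6.
  x = λ² - 8 - 8 = 36 - 16 ≡ 1; y = λ·(8 - 1) - 9 ≡ 14. → (1, 14)
double: tangent at (1, 14): λ = (3·1² + 11)/(2·14) ≡ 14/9. 9⁻¹ ≡ 17 (mod 19), so λ ≡ 14·17 ≡ 10.
  x = λ² - 1 - 1 = 100 - 2 ≡ 3; y = λ·(1 - 3) - 14 ≡ 4. → (3, 4)
double: tangent at (3, 4): λ = (3·3² + 11)/(2·4) ≡ 0/8. 8⁻¹ ≡ 12 (mod 19), so λ ≡ 0·12 ≡ 0.
  x = λ² - 3 - 3 = 0 - 6 ≡ 13; y = λ·(3 - 13) - 4 ≡ 15. → (13, 15)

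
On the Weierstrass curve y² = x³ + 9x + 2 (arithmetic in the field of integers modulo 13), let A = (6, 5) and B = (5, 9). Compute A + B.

(6, 5) + (5, 9). λ = (9 - 5)/(5 - 6) ≡ 4/12 mod 13. 12⁻¹ ≡ 12 (mod 13) since 12·12 = 144 ≡ 1, so λ ≡ 9.
  x = λ² - 6 - 5 = 81 - 11 ≡ 5; y = λ·(6 - 5) - 5 ≡ 4. → (5, 4)

(5, 4)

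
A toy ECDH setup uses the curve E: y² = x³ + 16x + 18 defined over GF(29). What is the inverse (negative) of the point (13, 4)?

-(13, 4) = (13, -4 mod 29) = (13, 25).

(13, 25)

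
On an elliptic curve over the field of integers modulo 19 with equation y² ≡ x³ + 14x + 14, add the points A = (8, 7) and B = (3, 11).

(17, 4)

(8, 7) + (3, 11). λ = (11 - 7)/(3 - 8) ≡ 4/14 mod 19. 14⁻¹ ≡ 15 (mod 19) since 14·15 = 210 ≡ 1, so λ ≡ 3.
  x = λ² - 8 - 3 = 9 - 11 ≡ 17; y = λ·(8 - 17) - 7 ≡ 4. → (17, 4)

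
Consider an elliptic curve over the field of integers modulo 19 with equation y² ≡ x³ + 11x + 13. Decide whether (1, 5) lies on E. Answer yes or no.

yes

y² = 5² ≡ 6; x³ + 11x + 13 = 25 ≡ 6 (mod 19). 6 = 6.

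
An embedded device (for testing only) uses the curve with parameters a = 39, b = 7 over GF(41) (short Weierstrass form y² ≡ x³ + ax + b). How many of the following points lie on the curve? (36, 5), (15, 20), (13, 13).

(36, 5): 5² ≡ 25, rhs ≡ 15 → off.
(15, 20): 20² ≡ 31, rhs ≡ 31 → on.
(13, 13): 13² ≡ 5, rhs ≡ 5 → on.

2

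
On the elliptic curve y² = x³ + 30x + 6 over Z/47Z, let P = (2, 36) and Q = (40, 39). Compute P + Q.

(2, 36) + (40, 39). λ = (39 - 36)/(40 - 2) ≡ 3/38 mod 47. 38⁻¹ ≡ 26 (mod 47), so λ ≡ 31.
  x = λ² - 2 - 40 = 961 - 42 ≡ 26; y = λ·(2 - 26) - 36 ≡ 19. → (26, 19)

(26, 19)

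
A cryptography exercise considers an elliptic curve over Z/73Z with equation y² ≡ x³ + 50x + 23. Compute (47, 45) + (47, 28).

O

The two points share x = 47 and their y-coordinates satisfy 45 + 28 ≡ 0 (mod 73), so they are inverses. Their sum is the point at infinity.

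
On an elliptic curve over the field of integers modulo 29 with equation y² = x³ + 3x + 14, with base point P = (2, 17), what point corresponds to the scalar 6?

(26, 23)

Double-and-add on 6 = (110)₂. Start with P = (2, 17) for the leading 1-bit.
double: tangent at (2, 17): λ = (3·2² + 3)/(2·17) ≡ 15/5. 5⁻¹ ≡ 6 (mod 29) since 5·6 = 30 ≡ 1, so λ ≡ 15·6 ≡ 3.
  x = λ² - 2 - 2 = 9 - 4 ≡ 5; y = λ·(2 - 5) - 17 ≡ 3. → (5, 3)
add P: (5, 3) + (2, 17). λ = (17 - 3)/(2 - 5) ≡ 14/26 mod 29. 26⁻¹ ≡ 19 (mod 29) since 26·19 = 494 ≡ 1, so λ ≡ 5.
  x = λ² - 5 - 2 = 25 - 7 ≡ 18; y = λ·(5 - 18) - 3 ≡ 19. → (18, 19)
double: tangent at (18, 19): λ = (3·18² + 3)/(2·19) ≡ 18/9. 9⁻¹ ≡ 13 (mod 29), so λ ≡ 18·13 ≡ 2.
  x = λ² - 18 - 18 = 4 - 36 ≡ 26; y = λ·(18 - 26) - 19 ≡ 23. → (26, 23)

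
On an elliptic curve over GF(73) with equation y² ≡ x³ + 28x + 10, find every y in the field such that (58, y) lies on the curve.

none

x³ + 28x + 10 = 196746 ≡ 11 (mod 73).
11 is a non-residue mod 73; no y exists.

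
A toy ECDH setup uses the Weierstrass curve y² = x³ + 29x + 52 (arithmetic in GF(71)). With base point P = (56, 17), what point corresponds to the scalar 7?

Double-and-add on 7 = (111)₂. Start with P = (56, 17) for the leading 1-bit.
double: tangent at (56, 17): λ = (3·56² + 29)/(2·17) ≡ 65/34. 34⁻¹ ≡ 23 (mod 71) since 34·23 = 782 ≡ 1, so λ ≡ 65·23 ≡ 4.
  x = λ² - 56 - 56 = 16 - 112 ≡ 46; y = λ·(56 - 46) - 17 ≡ 23. → (46, 23)
add P: (46, 23) + (56, 17). λ = (17 - 23)/(56 - 46) ≡ 65/10 mod 71. 10⁻¹ ≡ 64 (mod 71) since 10·64 = 640 ≡ 1, so λ ≡ 42.
  x = λ² - 46 - 56 = 1764 - 102 ≡ 29; y = λ·(46 - 29) - 23 ≡ 52. → (29, 52)
double: tangent at (29, 52): λ = (3·29² + 29)/(2·52) ≡ 67/33. 33⁻¹ ≡ 28 (mod 71), so λ ≡ 67·28 ≡ 30.
  x = λ² - 29 - 29 = 900 - 58 ≡ 61; y = λ·(29 - 61) - 52 ≡ 53. → (61, 53)
add P: (61, 53) + (56, 17). λ = (17 - 53)/(56 - 61) ≡ 35/66 mod 71. 66⁻¹ ≡ 14 (mod 71), so λ ≡ 64.
  x = λ² - 61 - 56 = 4096 - 117 ≡ 3; y = λ·(61 - 3) - 53 ≡ 38. → (3, 38)

(3, 38)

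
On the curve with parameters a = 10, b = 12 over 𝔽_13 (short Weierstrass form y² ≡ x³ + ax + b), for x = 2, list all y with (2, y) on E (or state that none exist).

x³ + 10x + 12 = 40 ≡ 1 (mod 13).
Square roots of 1 mod 13: 1 and 12 (since 1² = 1 ≡ 1).

1, 12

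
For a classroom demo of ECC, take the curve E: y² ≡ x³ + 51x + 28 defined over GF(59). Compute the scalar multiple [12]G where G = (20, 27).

O

Repeated addition: build up to 12G.
2G: tangent at (20, 27): λ = (3·20² + 51)/(2·27) ≡ 12/54. 54⁻¹ ≡ 47 (mod 59), so λ ≡ 12·47 ≡ 33.
  x = λ² - 20 - 20 = 1089 - 40 ≡ 46; y = λ·(20 - 46) - 27 ≡ 0. → (46, 0)
3G: (46, 0) + (20, 27). λ = (27 - 0)/(20 - 46) ≡ 27/33 mod 59. 33⁻¹ ≡ 34 (mod 59), so λ ≡ 33.
  x = λ² - 46 - 20 = 1089 - 66 ≡ 20; y = λ·(46 - 20) - 0 ≡ 32. → (20, 32)
4G: (20, 32) + (20, 27): same x and y₁ ≡ -y₂, so the sum is 𝒪.
5G: 𝒪 + (20, 27) = (20, 27) (identity).
6G: tangent at (20, 27): λ = (3·20² + 51)/(2·27) ≡ 12/54. 54⁻¹ ≡ 47 (mod 59), so λ ≡ 12·47 ≡ 33.
  x = λ² - 20 - 20 = 1089 - 40 ≡ 46; y = λ·(20 - 46) - 27 ≡ 0. → (46, 0)
7G: (46, 0) + (20, 27). λ = (27 - 0)/(20 - 46) ≡ 27/33 mod 59. 33⁻¹ ≡ 34 (mod 59), so λ ≡ 33.
  x = λ² - 46 - 20 = 1089 - 66 ≡ 20; y = λ·(46 - 20) - 0 ≡ 32. → (20, 32)
8G: (20, 32) + (20, 27): same x and y₁ ≡ -y₂, so the sum is 𝒪.
9G: 𝒪 + (20, 27) = (20, 27) (identity).
10G: tangent at (20, 27): λ = (3·20² + 51)/(2·27) ≡ 12/54. 54⁻¹ ≡ 47 (mod 59) since 54·47 = 2538 ≡ 1, so λ ≡ 12·47 ≡ 33.
  x = λ² - 20 - 20 = 1089 - 40 ≡ 46; y = λ·(20 - 46) - 27 ≡ 0. → (46, 0)
11G: (46, 0) + (20, 27). λ = (27 - 0)/(20 - 46) ≡ 27/33 mod 59. 33⁻¹ ≡ 34 (mod 59) since 33·34 = 1122 ≡ 1, so λ ≡ 33.
  x = λ² - 46 - 20 = 1089 - 66 ≡ 20; y = λ·(46 - 20) - 0 ≡ 32. → (20, 32)
12G: (20, 32) + (20, 27): same x and y₁ ≡ -y₂, so the sum is 𝒪.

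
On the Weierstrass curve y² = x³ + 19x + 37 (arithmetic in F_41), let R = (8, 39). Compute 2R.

tangent at (8, 39): λ = (3·8² + 19)/(2·39) ≡ 6/37. 37⁻¹ ≡ 10 (mod 41), so λ ≡ 6·10 ≡ 19.
  x = λ² - 8 - 8 = 361 - 16 ≡ 17; y = λ·(8 - 17) - 39 ≡ 36. → (17, 36)

(17, 36)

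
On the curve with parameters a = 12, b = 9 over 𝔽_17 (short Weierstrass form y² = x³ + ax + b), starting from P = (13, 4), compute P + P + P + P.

Double-and-add on 4 = (100)₂. Start with P = (13, 4) for the leading 1-bit.
double: tangent at (13, 4): λ = (3·13² + 12)/(2·4) ≡ 9/8. 8⁻¹ ≡ 15 (mod 17), so λ ≡ 9·15 ≡ 16.
  x = λ² - 13 - 13 = 256 - 26 ≡ 9; y = λ·(13 - 9) - 4 ≡ 9. → (9, 9)
double: tangent at (9, 9): λ = (3·9² + 12)/(2·9) ≡ 0/1. 1⁻¹ ≡ 1 (mod 17) since 1·1 = 1 ≡ 1, so λ ≡ 0·1 ≡ 0.
  x = λ² - 9 - 9 = 0 - 18 ≡ 16; y = λ·(9 - 16) - 9 ≡ 8. → (16, 8)

(16, 8)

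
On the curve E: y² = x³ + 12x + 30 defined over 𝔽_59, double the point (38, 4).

(9, 49)

tangent at (38, 4): λ = (3·38² + 12)/(2·4) ≡ 37/8. 8⁻¹ ≡ 37 (mod 59) since 8·37 = 296 ≡ 1, so λ ≡ 37·37 ≡ 12.
  x = λ² - 38 - 38 = 144 - 76 ≡ 9; y = λ·(38 - 9) - 4 ≡ 49. → (9, 49)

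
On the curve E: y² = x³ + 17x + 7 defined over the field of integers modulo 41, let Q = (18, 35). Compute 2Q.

(14, 18)

tangent at (18, 35): λ = (3·18² + 17)/(2·35) ≡ 5/29. 29⁻¹ ≡ 17 (mod 41), so λ ≡ 5·17 ≡ 3.
  x = λ² - 18 - 18 = 9 - 36 ≡ 14; y = λ·(18 - 14) - 35 ≡ 18. → (14, 18)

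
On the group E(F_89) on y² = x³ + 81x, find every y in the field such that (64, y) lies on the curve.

none

x³ + 81x + 0 = 267328 ≡ 61 (mod 89).
61 is a non-residue mod 89; no y exists.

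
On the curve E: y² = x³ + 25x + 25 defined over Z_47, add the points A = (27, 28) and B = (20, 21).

(1, 45)

(27, 28) + (20, 21). λ = (21 - 28)/(20 - 27) ≡ 40/40 mod 47. 40⁻¹ ≡ 20 (mod 47), so λ ≡ 1.
  x = λ² - 27 - 20 = 1 - 47 ≡ 1; y = λ·(27 - 1) - 28 ≡ 45. → (1, 45)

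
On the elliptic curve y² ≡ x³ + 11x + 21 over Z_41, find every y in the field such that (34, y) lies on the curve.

none

x³ + 11x + 21 = 39699 ≡ 11 (mod 41).
11 is a non-residue mod 41; no y exists.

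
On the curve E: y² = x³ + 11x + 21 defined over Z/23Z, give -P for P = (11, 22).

-(11, 22) = (11, -22 mod 23) = (11, 1).

(11, 1)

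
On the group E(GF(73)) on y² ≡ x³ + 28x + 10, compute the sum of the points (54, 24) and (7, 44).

(54, 24) + (7, 44). λ = (44 - 24)/(7 - 54) ≡ 20/26 mod 73. 26⁻¹ ≡ 59 (mod 73) since 26·59 = 1534 ≡ 1, so λ ≡ 12.
  x = λ² - 54 - 7 = 144 - 61 ≡ 10; y = λ·(54 - 10) - 24 ≡ 66. → (10, 66)

(10, 66)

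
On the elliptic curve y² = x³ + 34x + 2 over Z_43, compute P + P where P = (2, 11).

tangent at (2, 11): λ = (3·2² + 34)/(2·11) ≡ 3/22. 22⁻¹ ≡ 2 (mod 43), so λ ≡ 3·2 ≡ 6.
  x = λ² - 2 - 2 = 36 - 4 ≡ 32; y = λ·(2 - 32) - 11 ≡ 24. → (32, 24)

(32, 24)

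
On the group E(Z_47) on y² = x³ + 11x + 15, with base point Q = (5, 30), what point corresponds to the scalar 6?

Double-and-add on 6 = (110)₂. Start with Q = (5, 30) for the leading 1-bit.
double: tangent at (5, 30): λ = (3·5² + 11)/(2·30) ≡ 39/13. 13⁻¹ ≡ 29 (mod 47) since 13·29 = 377 ≡ 1, so λ ≡ 39·29 ≡ 3.
  x = λ² - 5 - 5 = 9 - 10 ≡ 46; y = λ·(5 - 46) - 30 ≡ 35. → (46, 35)
add Q: (46, 35) + (5, 30). λ = (30 - 35)/(5 - 46) ≡ 42/6 mod 47. 6⁻¹ ≡ 8 (mod 47) since 6·8 = 48 ≡ 1, so λ ≡ 7.
  x = λ² - 46 - 5 = 49 - 51 ≡ 45; y = λ·(46 - 45) - 35 ≡ 19. → (45, 19)
double: tangent at (45, 19): λ = (3·45² + 11)/(2·19) ≡ 23/38. 38⁻¹ ≡ 26 (mod 47), so λ ≡ 23·26 ≡ 34.
  x = λ² - 45 - 45 = 1156 - 90 ≡ 32; y = λ·(45 - 32) - 19 ≡ 0. → (32, 0)

(32, 0)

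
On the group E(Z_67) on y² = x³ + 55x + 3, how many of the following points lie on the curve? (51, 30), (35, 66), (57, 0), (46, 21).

1

(51, 30): 30² ≡ 29, rhs ≡ 52 → off.
(35, 66): 66² ≡ 1, rhs ≡ 47 → off.
(57, 0): 0² ≡ 0, rhs ≡ 61 → off.
(46, 21): 21² ≡ 39, rhs ≡ 39 → on.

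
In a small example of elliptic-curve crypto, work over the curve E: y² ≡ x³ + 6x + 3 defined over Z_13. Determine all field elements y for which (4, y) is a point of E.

0

x³ + 6x + 3 = 91 ≡ 0 (mod 13).
Only y = 0 satisfies y² ≡ 0.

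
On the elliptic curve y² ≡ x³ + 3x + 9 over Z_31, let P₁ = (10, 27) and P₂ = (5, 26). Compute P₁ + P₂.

(21, 8)

(10, 27) + (5, 26). λ = (26 - 27)/(5 - 10) ≡ 30/26 mod 31. 26⁻¹ ≡ 6 (mod 31) since 26·6 = 156 ≡ 1, so λ ≡ 25.
  x = λ² - 10 - 5 = 625 - 15 ≡ 21; y = λ·(10 - 21) - 27 ≡ 8. → (21, 8)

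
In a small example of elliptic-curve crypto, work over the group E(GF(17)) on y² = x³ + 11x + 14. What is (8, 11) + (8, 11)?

tangent at (8, 11): λ = (3·8² + 11)/(2·11) ≡ 16/5. 5⁻¹ ≡ 7 (mod 17) since 5·7 = 35 ≡ 1, so λ ≡ 16·7 ≡ 10.
  x = λ² - 8 - 8 = 100 - 16 ≡ 16; y = λ·(8 - 16) - 11 ≡ 11. → (16, 11)

(16, 11)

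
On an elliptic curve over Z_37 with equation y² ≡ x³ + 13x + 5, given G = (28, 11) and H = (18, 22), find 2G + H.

First 2G:
Repeated addition: build up to 2G.
2G: tangent at (28, 11): λ = (3·28² + 13)/(2·11) ≡ 34/22. 22⁻¹ ≡ 32 (mod 37) since 22·32 = 704 ≡ 1, so λ ≡ 34·32 ≡ 15.
  x = λ² - 28 - 28 = 225 - 56 ≡ 21; y = λ·(28 - 21) - 11 ≡ 20. → (21, 20)
2G = (21, 20).
Finally 2G + H:
(21, 20) + (18, 22). λ = (22 - 20)/(18 - 21) ≡ 2/34 mod 37. 34⁻¹ ≡ 12 (mod 37), so λ ≡ 24.
  x = λ² - 21 - 18 = 576 - 39 ≡ 19; y = λ·(21 - 19) - 20 ≡ 28. → (19, 28)

(19, 28)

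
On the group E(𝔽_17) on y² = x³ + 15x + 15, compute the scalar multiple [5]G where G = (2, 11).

Double-and-add on 5 = (101)₂. Start with G = (2, 11) for the leading 1-bit.
double: tangent at (2, 11): λ = (3·2² + 15)/(2·11) ≡ 10/5. 5⁻¹ ≡ 7 (mod 17), so λ ≡ 10·7 ≡ 2.
  x = λ² - 2 - 2 = 4 - 4 ≡ 0; y = λ·(2 - 0) - 11 ≡ 10. → (0, 10)
double: tangent at (0, 10): λ = (3·0² + 15)/(2·10) ≡ 15/3. 3⁻¹ ≡ 6 (mod 17), so λ ≡ 15·6 ≡ 5.
  x = λ² - 0 - 0 = 25 - 0 ≡ 8; y = λ·(0 - 8) - 10 ≡ 1. → (8, 1)
add G: (8, 1) + (2, 11). λ = (11 - 1)/(2 - 8) ≡ 10/11 mod 17. 11⁻¹ ≡ 14 (mod 17) since 11·14 = 154 ≡ 1, so λ ≡ 4.
  x = λ² - 8 - 2 = 16 - 10 ≡ 6; y = λ·(8 - 6) - 1 ≡ 7. → (6, 7)

(6, 7)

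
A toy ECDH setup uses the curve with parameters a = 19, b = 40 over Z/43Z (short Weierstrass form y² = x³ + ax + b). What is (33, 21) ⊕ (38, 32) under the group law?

(33, 21) + (38, 32). λ = (32 - 21)/(38 - 33) ≡ 11/5 mod 43. 5⁻¹ ≡ 26 (mod 43), so λ ≡ 28.
  x = λ² - 33 - 38 = 784 - 71 ≡ 25; y = λ·(33 - 25) - 21 ≡ 31. → (25, 31)

(25, 31)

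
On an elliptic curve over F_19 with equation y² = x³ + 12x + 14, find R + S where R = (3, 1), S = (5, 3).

(12, 9)

(3, 1) + (5, 3). λ = (3 - 1)/(5 - 3) ≡ 2/2 mod 19. 2⁻¹ ≡ 10 (mod 19), so λ ≡ 1.
  x = λ² - 3 - 5 = 1 - 8 ≡ 12; y = λ·(3 - 12) - 1 ≡ 9. → (12, 9)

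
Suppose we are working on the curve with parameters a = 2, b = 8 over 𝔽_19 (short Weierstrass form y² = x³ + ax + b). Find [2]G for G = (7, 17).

(2, 1)

tangent at (7, 17): λ = (3·7² + 2)/(2·17) ≡ 16/15. 15⁻¹ ≡ 14 (mod 19), so λ ≡ 16·14 ≡ 15.
  x = λ² - 7 - 7 = 225 - 14 ≡ 2; y = λ·(7 - 2) - 17 ≡ 1. → (2, 1)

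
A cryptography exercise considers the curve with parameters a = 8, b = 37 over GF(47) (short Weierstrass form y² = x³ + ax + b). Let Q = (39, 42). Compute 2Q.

tangent at (39, 42): λ = (3·39² + 8)/(2·42) ≡ 12/37. 37⁻¹ ≡ 14 (mod 47), so λ ≡ 12·14 ≡ 27.
  x = λ² - 39 - 39 = 729 - 78 ≡ 40; y = λ·(39 - 40) - 42 ≡ 25. → (40, 25)

(40, 25)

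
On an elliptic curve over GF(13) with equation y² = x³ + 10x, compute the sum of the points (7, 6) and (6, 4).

(7, 6) + (6, 4). λ = (4 - 6)/(6 - 7) ≡ 11/12 mod 13. 12⁻¹ ≡ 12 (mod 13), so λ ≡ 2.
  x = λ² - 7 - 6 = 4 - 13 ≡ 4; y = λ·(7 - 4) - 6 ≡ 0. → (4, 0)

(4, 0)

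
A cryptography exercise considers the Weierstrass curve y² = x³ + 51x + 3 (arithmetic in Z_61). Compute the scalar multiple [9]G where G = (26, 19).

(38, 49)

Repeated addition: build up to 9G.
2G: tangent at (26, 19): λ = (3·26² + 51)/(2·19) ≡ 5/38. 38⁻¹ ≡ 53 (mod 61) since 38·53 = 2014 ≡ 1, so λ ≡ 5·53 ≡ 21.
  x = λ² - 26 - 26 = 441 - 52 ≡ 23; y = λ·(26 - 23) - 19 ≡ 44. → (23, 44)
3G: (23, 44) + (26, 19). λ = (19 - 44)/(26 - 23) ≡ 36/3 mod 61. 3⁻¹ ≡ 41 (mod 61) since 3·41 = 123 ≡ 1, so λ ≡ 12.
  x = λ² - 23 - 26 = 144 - 49 ≡ 34; y = λ·(23 - 34) - 44 ≡ 7. → (34, 7)
4G: (34, 7) + (26, 19). λ = (19 - 7)/(26 - 34) ≡ 12/53 mod 61. 53⁻¹ ≡ 38 (mod 61) since 53·38 = 2014 ≡ 1, so λ ≡ 29.
  x = λ² - 34 - 26 = 841 - 60 ≡ 49; y = λ·(34 - 49) - 7 ≡ 46. → (49, 46)
5G: (49, 46) + (26, 19). λ = (19 - 46)/(26 - 49) ≡ 34/38 mod 61. 38⁻¹ ≡ 53 (mod 61), so λ ≡ 33.
  x = λ² - 49 - 26 = 1089 - 75 ≡ 38; y = λ·(49 - 38) - 46 ≡ 12. → (38, 12)
6G: (38, 12) + (26, 19). λ = (19 - 12)/(26 - 38) ≡ 7/49 mod 61. 49⁻¹ ≡ 5 (mod 61) since 49·5 = 245 ≡ 1, so λ ≡ 35.
  x = λ² - 38 - 26 = 1225 - 64 ≡ 2; y = λ·(38 - 2) - 12 ≡ 28. → (2, 28)
7G: (2, 28) + (26, 19). λ = (19 - 28)/(26 - 2) ≡ 52/24 mod 61. 24⁻¹ ≡ 28 (mod 61), so λ ≡ 53.
  x = λ² - 2 - 26 = 2809 - 28 ≡ 36; y = λ·(2 - 36) - 28 ≡ 0. → (36, 0)
8G: (36, 0) + (26, 19). λ = (19 - 0)/(26 - 36) ≡ 19/51 mod 61. 51⁻¹ ≡ 6 (mod 61) since 51·6 = 306 ≡ 1, so λ ≡ 53.
  x = λ² - 36 - 26 = 2809 - 62 ≡ 2; y = λ·(36 - 2) - 0 ≡ 33. → (2, 33)
9G: (2, 33) + (26, 19). λ = (19 - 33)/(26 - 2) ≡ 47/24 mod 61. 24⁻¹ ≡ 28 (mod 61), so λ ≡ 35.
  x = λ² - 2 - 26 = 1225 - 28 ≡ 38; y = λ·(2 - 38) - 33 ≡ 49. → (38, 49)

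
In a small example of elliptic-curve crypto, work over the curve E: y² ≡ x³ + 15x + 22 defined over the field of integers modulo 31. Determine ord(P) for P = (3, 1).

2P: tangent at (3, 1): λ = (3·3² + 15)/(2·1) ≡ 11/2. 2⁻¹ ≡ 16 (mod 31), so λ ≡ 11·16 ≡ 21.
  x = λ² - 3 - 3 = 441 - 6 ≡ 1; y = λ·(3 - 1) - 1 ≡ 10. → (1, 10)
3P: (1, 10) + (3, 1). λ = (1 - 10)/(3 - 1) ≡ 22/2 mod 31. 2⁻¹ ≡ 16 (mod 31) since 2·16 = 32 ≡ 1, so λ ≡ 11.
  x = λ² - 1 - 3 = 121 - 4 ≡ 24; y = λ·(1 - 24) - 10 ≡ 16. → (24, 16)
4P: (24, 16) + (3, 1). λ = (1 - 16)/(3 - 24) ≡ 16/10 mod 31. 10⁻¹ ≡ 28 (mod 31) since 10·28 = 280 ≡ 1, so λ ≡ 14.
  x = λ² - 24 - 3 = 196 - 27 ≡ 14; y = λ·(24 - 14) - 16 ≡ 0. → (14, 0)
5P: (14, 0) + (3, 1). λ = (1 - 0)/(3 - 14) ≡ 1/20 mod 31. 20⁻¹ ≡ 14 (mod 31), so λ ≡ 14.
  x = λ² - 14 - 3 = 196 - 17 ≡ 24; y = λ·(14 - 24) - 0 ≡ 15. → (24, 15)
6P: (24, 15) + (3, 1). λ = (1 - 15)/(3 - 24) ≡ 17/10 mod 31. 10⁻¹ ≡ 28 (mod 31), so λ ≡ 11.
  x = λ² - 24 - 3 = 121 - 27 ≡ 1; y = λ·(24 - 1) - 15 ≡ 21. → (1, 21)
7P: (1, 21) + (3, 1). λ = (1 - 21)/(3 - 1) ≡ 11/2 mod 31. 2⁻¹ ≡ 16 (mod 31), so λ ≡ 21.
  x = λ² - 1 - 3 = 441 - 4 ≡ 3; y = λ·(1 - 3) - 21 ≡ 30. → (3, 30)
8P: (3, 30) + (3, 1): same x and y₁ ≡ -y₂, so the sum is ∞.
8P = ∞, so the order is 8.

8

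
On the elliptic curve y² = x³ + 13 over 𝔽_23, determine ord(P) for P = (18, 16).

2P: tangent at (18, 16): λ = (3·18² + 0)/(2·16) ≡ 6/9. 9⁻¹ ≡ 18 (mod 23) since 9·18 = 162 ≡ 1, so λ ≡ 6·18 ≡ 16.
  x = λ² - 18 - 18 = 256 - 36 ≡ 13; y = λ·(18 - 13) - 16 ≡ 18. → (13, 18)
3P: (13, 18) + (18, 16). λ = (16 - 18)/(18 - 13) ≡ 21/5 mod 23. 5⁻¹ ≡ 14 (mod 23), so λ ≡ 18.
  x = λ² - 13 - 18 = 324 - 31 ≡ 17; y = λ·(13 - 17) - 18 ≡ 2. → (17, 2)
4P: (17, 2) + (18, 16). λ = (16 - 2)/(18 - 17) ≡ 14/1 mod 23. 1⁻¹ ≡ 1 (mod 23) since 1·1 = 1 ≡ 1, so λ ≡ 14.
  x = λ² - 17 - 18 = 196 - 35 ≡ 0; y = λ·(17 - 0) - 2 ≡ 6. → (0, 6)
5P: (0, 6) + (18, 16). λ = (16 - 6)/(18 - 0) ≡ 10/18 mod 23. 18⁻¹ ≡ 9 (mod 23), so λ ≡ 21.
  x = λ² - 0 - 18 = 441 - 18 ≡ 9; y = λ·(0 - 9) - 6 ≡ 12. → (9, 12)
6P: (9, 12) + (18, 16). λ = (16 - 12)/(18 - 9) ≡ 4/9 mod 23. 9⁻¹ ≡ 18 (mod 23) since 9·18 = 162 ≡ 1, so λ ≡ 3.
  x = λ² - 9 - 18 = 9 - 27 ≡ 5; y = λ·(9 - 5) - 12 ≡ 0. → (5, 0)
7P: (5, 0) + (18, 16). λ = (16 - 0)/(18 - 5) ≡ 16/13 mod 23. 13⁻¹ ≡ 16 (mod 23), so λ ≡ 3.
  x = λ² - 5 - 18 = 9 - 23 ≡ 9; y = λ·(5 - 9) - 0 ≡ 11. → (9, 11)
8P: (9, 11) + (18, 16). λ = (16 - 11)/(18 - 9) ≡ 5/9 mod 23. 9⁻¹ ≡ 18 (mod 23), so λ ≡ 21.
  x = λ² - 9 - 18 = 441 - 27 ≡ 0; y = λ·(9 - 0) - 11 ≡ 17. → (0, 17)
9P: (0, 17) + (18, 16). λ = (16 - 17)/(18 - 0) ≡ 22/18 mod 23. 18⁻¹ ≡ 9 (mod 23), so λ ≡ 14.
  x = λ² - 0 - 18 = 196 - 18 ≡ 17; y = λ·(0 - 17) - 17 ≡ 21. → (17, 21)
10P: (17, 21) + (18, 16). λ = (16 - 21)/(18 - 17) ≡ 18/1 mod 23. 1⁻¹ ≡ 1 (mod 23), so λ ≡ 18.
  x = λ² - 17 - 18 = 324 - 35 ≡ 13; y = λ·(17 - 13) - 21 ≡ 5. → (13, 5)
11P: (13, 5) + (18, 16). λ = (16 - 5)/(18 - 13) ≡ 11/5 mod 23. 5⁻¹ ≡ 14 (mod 23) since 5·14 = 70 ≡ 1, so λ ≡ 16.
  x = λ² - 13 - 18 = 256 - 31 ≡ 18; y = λ·(13 - 18) - 5 ≡ 7. → (18, 7)
12P: (18, 7) + (18, 16): same x and y₁ ≡ -y₂, so the sum is 𝒪.
12P = 𝒪, so the order is 12.

12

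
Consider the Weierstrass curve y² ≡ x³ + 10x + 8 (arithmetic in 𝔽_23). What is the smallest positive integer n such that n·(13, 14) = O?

2P: tangent at (13, 14): λ = (3·13² + 10)/(2·14) ≡ 11/5. 5⁻¹ ≡ 14 (mod 23), so λ ≡ 11·14 ≡ 16.
  x = λ² - 13 - 13 = 256 - 26 ≡ 0; y = λ·(13 - 0) - 14 ≡ 10. → (0, 10)
3P: (0, 10) + (13, 14). λ = (14 - 10)/(13 - 0) ≡ 4/13 mod 23. 13⁻¹ ≡ 16 (mod 23) since 13·16 = 208 ≡ 1, so λ ≡ 18.
  x = λ² - 0 - 13 = 324 - 13 ≡ 12; y = λ·(0 - 12) - 10 ≡ 4. → (12, 4)
4P: (12, 4) + (13, 14). λ = (14 - 4)/(13 - 12) ≡ 10/1 mod 23. 1⁻¹ ≡ 1 (mod 23), so λ ≡ 10.
  x = λ² - 12 - 13 = 100 - 25 ≡ 6; y = λ·(12 - 6) - 4 ≡ 10. → (6, 10)
5P: (6, 10) + (13, 14). λ = (14 - 10)/(13 - 6) ≡ 4/7 mod 23. 7⁻¹ ≡ 10 (mod 23) since 7·10 = 70 ≡ 1, so λ ≡ 17.
  x = λ² - 6 - 13 = 289 - 19 ≡ 17; y = λ·(6 - 17) - 10 ≡ 10. → (17, 10)
6P: (17, 10) + (13, 14). λ = (14 - 10)/(13 - 17) ≡ 4/19 mod 23. 19⁻¹ ≡ 17 (mod 23) since 19·17 = 323 ≡ 1, so λ ≡ 22.
  x = λ² - 17 - 13 = 484 - 30 ≡ 17; y = λ·(17 - 17) - 10 ≡ 13. → (17, 13)
7P: (17, 13) + (13, 14). λ = (14 - 13)/(13 - 17) ≡ 1/19 mod 23. 19⁻¹ ≡ 17 (mod 23), so λ ≡ 17.
  x = λ² - 17 - 13 = 289 - 30 ≡ 6; y = λ·(17 - 6) - 13 ≡ 13. → (6, 13)
8P: (6, 13) + (13, 14). λ = (14 - 13)/(13 - 6) ≡ 1/7 mod 23. 7⁻¹ ≡ 10 (mod 23) since 7·10 = 70 ≡ 1, so λ ≡ 10.
  x = λ² - 6 - 13 = 100 - 19 ≡ 12; y = λ·(6 - 12) - 13 ≡ 19. → (12, 19)
9P: (12, 19) + (13, 14). λ = (14 - 19)/(13 - 12) ≡ 18/1 mod 23. 1⁻¹ ≡ 1 (mod 23) since 1·1 = 1 ≡ 1, so λ ≡ 18.
  x = λ² - 12 - 13 = 324 - 25 ≡ 0; y = λ·(12 - 0) - 19 ≡ 13. → (0, 13)
10P: (0, 13) + (13, 14). λ = (14 - 13)/(13 - 0) ≡ 1/13 mod 23. 13⁻¹ ≡ 16 (mod 23), so λ ≡ 16.
  x = λ² - 0 - 13 = 256 - 13 ≡ 13; y = λ·(0 - 13) - 13 ≡ 9. → (13, 9)
11P: (13, 9) + (13, 14): same x and y₁ ≡ -y₂, so the sum is O.
11P = O, so the order is 11.

11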